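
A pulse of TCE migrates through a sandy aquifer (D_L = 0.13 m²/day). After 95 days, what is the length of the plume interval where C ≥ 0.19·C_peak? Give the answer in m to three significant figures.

18.1 m

The plume is Gaussian with σ = √(2Dt) = √(2 × 0.13 × 95) = 4.970 m.
C/C_peak = exp(−Δx²/(2σ²)) = 0.19 ⇒ Δx = σ·√(−2 ln 0.19) = 4.970 × 1.822 = 9.055 m.
Width = 2Δx = 18.1 m.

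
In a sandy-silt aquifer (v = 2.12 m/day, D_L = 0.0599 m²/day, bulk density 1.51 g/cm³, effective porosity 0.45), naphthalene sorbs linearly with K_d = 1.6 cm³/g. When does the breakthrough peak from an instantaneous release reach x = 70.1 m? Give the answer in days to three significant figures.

211 days

Retardation factor R = 1 + ρ_b·K_d/n = 1 + 1.51 × 1.6/0.45 = 6.369.
Sorption retards both mechanisms: v_R = v/R = 0.3329 m/day, D_R = D/R = 0.009405 m²/day.
Peak time from v_R²t² + 2D_R t − x² = 0: t = (√(D_R² + v_R²x²) − D_R)/v_R².
√(D_R² + v_R²x²) = √(0.009405² + 0.3329² × 70.1²) = 23.34; v_R² = 0.1108.
t = (23.34 − 0.009405)/0.1108 = 211 days.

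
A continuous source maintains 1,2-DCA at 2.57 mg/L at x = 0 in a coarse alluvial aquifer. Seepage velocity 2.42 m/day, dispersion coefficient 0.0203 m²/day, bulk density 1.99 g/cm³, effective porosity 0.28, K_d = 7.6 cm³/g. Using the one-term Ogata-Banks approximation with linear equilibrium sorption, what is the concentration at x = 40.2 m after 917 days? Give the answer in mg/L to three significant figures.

1.46 mg/L

Retardation factor R = 1 + ρ_b·K_d/n = 1 + 1.99 × 7.6/0.28 = 55.01.
Sorption retards both mechanisms: v_R = v/R = 0.04399 m/day, D_R = D/R = 0.0003690 m²/day.
v_R·t = 0.04399 × 917 = 40.33883 m; 2√(D_R t) = 1.163 m; argument = (40.2 − 40.33883)/1.163 = -0.1194.
C = C₀ × ½·erfc(-0.1194) = 2.57 × 0.5670 = 1.46 mg/L.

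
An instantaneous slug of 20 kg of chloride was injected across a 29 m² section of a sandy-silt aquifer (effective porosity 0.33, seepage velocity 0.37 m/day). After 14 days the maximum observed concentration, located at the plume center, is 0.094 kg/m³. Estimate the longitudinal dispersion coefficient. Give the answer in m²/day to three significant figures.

2.81 m²/day

At the plume center C_max = M/(n_e·A·√(4πDt)), so D = M²/(4πt·(n_e·A·C_max)²).
n_e·A·C_max = 0.33 × 29 × 0.094 = 0.8996 kg/m.
D = 20²/(4π × 14 × 0.8996²) = 2.81 m²/day.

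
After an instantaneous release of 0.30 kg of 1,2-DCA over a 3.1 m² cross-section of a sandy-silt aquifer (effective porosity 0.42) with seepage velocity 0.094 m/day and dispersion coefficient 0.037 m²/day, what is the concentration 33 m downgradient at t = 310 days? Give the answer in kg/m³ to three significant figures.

0.0139 kg/m³

For an instantaneous plane source, C(x,t) = M/(n_e·A·√(4πDt)) · exp(−(x−vt)²/(4Dt)), with n_e·A the pore (flow) area.
Plume center vt = 0.094 × 310 = 29.14 m, so the well at 33 m is 3.86 m downgradient of the peak.
√(4πDt) = 12.01 m, giving peak height M/(n_e·A·√(4πDt)) = 0.30/(0.42 × 3.1 × 12.01) = 0.01919 kg/m³.
(x−vt)²/(4Dt) = (3.86)²/(4 × 0.037 × 310) = 0.3248; exp(−0.3248) = 0.7227.
C = 0.01919 × 0.7227 = 0.0139 kg/m³.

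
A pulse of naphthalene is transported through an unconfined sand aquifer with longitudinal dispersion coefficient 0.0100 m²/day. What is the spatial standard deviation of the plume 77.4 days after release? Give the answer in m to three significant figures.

Dispersive spreading gives a Gaussian with σ² = 2Dt; advection only shifts the center.
σ = √(2 × 0.0100 × 77.4) = 1.24 m.

1.24 m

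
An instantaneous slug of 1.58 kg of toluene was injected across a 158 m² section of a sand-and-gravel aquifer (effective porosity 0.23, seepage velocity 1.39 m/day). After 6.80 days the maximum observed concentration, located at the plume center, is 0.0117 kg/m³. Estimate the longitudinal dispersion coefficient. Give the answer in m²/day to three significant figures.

0.162 m²/day

At the plume center C_max = M/(n_e·A·√(4πDt)), so D = M²/(4πt·(n_e·A·C_max)²).
n_e·A·C_max = 0.23 × 158 × 0.0117 = 0.4252 kg/m.
D = 1.58²/(4π × 6.80 × 0.4252²) = 0.162 m²/day.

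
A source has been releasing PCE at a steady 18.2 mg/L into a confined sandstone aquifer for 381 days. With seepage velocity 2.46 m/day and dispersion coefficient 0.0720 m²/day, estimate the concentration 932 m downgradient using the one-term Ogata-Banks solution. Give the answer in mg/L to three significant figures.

13.9 mg/L

For a continuous step input, C/C₀ ≈ ½·erfc((x−vt)/(2√(Dt))).
vt = 2.46 × 381 = 937.26 m and 2√(Dt) = 2√(0.0720 × 381) = 10.48 m.
Argument (x−vt)/(2√(Dt)) = (932 − 937.26)/10.48 = -0.5019; ½·erfc(-0.5019) = 0.7611.
C = 18.2 × 0.7611 = 13.9 mg/L.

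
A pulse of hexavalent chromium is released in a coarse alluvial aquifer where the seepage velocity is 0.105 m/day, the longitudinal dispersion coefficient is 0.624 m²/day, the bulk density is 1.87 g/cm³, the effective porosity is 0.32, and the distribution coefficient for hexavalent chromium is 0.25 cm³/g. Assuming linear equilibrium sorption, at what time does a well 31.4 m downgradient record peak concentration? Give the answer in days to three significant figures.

Retardation factor R = 1 + ρ_b·K_d/n = 1 + 1.87 × 0.25/0.32 = 2.461.
Sorption retards both mechanisms: v_R = v/R = 0.04267 m/day, D_R = D/R = 0.2536 m²/day.
Peak time from v_R²t² + 2D_R t − x² = 0: t = (√(D_R² + v_R²x²) − D_R)/v_R².
√(D_R² + v_R²x²) = √(0.2536² + 0.04267² × 31.4²) = 1.364; v_R² = 0.001821.
t = (1.364 − 0.2536)/0.001821 = 610 days.

610 days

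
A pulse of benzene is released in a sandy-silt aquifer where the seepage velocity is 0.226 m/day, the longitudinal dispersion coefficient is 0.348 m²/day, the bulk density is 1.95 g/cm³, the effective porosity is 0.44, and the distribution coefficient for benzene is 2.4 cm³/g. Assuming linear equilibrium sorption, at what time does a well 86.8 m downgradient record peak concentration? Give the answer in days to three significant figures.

Retardation factor R = 1 + ρ_b·K_d/n = 1 + 1.95 × 2.4/0.44 = 11.64.
Sorption retards both mechanisms: v_R = v/R = 0.01942 m/day, D_R = D/R = 0.02990 m²/day.
Peak time from v_R²t² + 2D_R t − x² = 0: t = (√(D_R² + v_R²x²) − D_R)/v_R².
√(D_R² + v_R²x²) = √(0.02990² + 0.01942² × 86.8²) = 1.686; v_R² = 0.0003771.
t = (1.686 − 0.02990)/0.0003771 = 4390 days.

4390 days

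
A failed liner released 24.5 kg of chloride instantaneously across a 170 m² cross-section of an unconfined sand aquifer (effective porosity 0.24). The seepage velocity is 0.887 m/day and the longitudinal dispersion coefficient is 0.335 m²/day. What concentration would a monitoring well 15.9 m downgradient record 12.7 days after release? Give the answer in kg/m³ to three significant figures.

0.0232 kg/m³

For an instantaneous plane source, C(x,t) = M/(n_e·A·√(4πDt)) · exp(−(x−vt)²/(4Dt)), with n_e·A the pore (flow) area.
Plume center vt = 0.887 × 12.7 = 11.2649 m, so the well at 15.9 m is 4.6351 m downgradient of the peak.
√(4πDt) = 7.312 m, giving peak height M/(n_e·A·√(4πDt)) = 24.5/(0.24 × 170 × 7.312) = 0.08212 kg/m³.
(x−vt)²/(4Dt) = (4.6351)²/(4 × 0.335 × 12.7) = 1.262; exp(−1.262) = 0.2831.
C = 0.08212 × 0.2831 = 0.0232 kg/m³.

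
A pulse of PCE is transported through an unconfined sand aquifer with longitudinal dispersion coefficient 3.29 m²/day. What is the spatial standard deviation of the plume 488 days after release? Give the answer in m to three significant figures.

56.7 m

Dispersive spreading gives a Gaussian with σ² = 2Dt; advection only shifts the center.
σ = √(2 × 3.29 × 488) = 56.7 m.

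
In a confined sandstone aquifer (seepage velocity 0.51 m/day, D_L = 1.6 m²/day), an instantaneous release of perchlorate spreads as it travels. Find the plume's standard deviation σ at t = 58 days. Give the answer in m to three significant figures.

Dispersive spreading gives a Gaussian with σ² = 2Dt; advection only shifts the center.
σ = √(2 × 1.6 × 58) = 13.6 m.

13.6 m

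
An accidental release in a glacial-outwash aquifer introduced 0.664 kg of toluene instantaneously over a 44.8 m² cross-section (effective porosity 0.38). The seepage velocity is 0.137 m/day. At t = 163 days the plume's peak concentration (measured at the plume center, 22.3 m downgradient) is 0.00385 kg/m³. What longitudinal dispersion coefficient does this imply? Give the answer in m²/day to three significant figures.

At the plume center C_max = M/(n_e·A·√(4πDt)), so D = M²/(4πt·(n_e·A·C_max)²).
n_e·A·C_max = 0.38 × 44.8 × 0.00385 = 0.06554 kg/m.
D = 0.664²/(4π × 163 × 0.06554²) = 0.0501 m²/day.

0.0501 m²/day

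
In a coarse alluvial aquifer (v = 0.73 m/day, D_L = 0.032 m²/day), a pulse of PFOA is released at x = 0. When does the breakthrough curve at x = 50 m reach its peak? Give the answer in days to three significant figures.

68.4 days

For the 1D instantaneous-source solution, setting ∂C/∂t = 0 at fixed x gives v²t² + 2Dt − x² = 0, so t = (√(D² + v²x²) − D)/v².
√(D² + v²x²) = √(0.032² + 0.73² × 50²) = 36.50; v² = 0.5329.
t = (36.50 − 0.032)/0.5329 = 68.4 days (vs. the pure-advection estimate x/v = 68.5 d).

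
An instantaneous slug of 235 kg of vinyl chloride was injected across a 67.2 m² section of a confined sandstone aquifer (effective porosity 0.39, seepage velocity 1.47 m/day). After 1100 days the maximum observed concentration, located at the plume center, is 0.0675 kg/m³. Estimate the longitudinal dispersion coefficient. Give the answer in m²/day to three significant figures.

At the plume center C_max = M/(n_e·A·√(4πDt)), so D = M²/(4πt·(n_e·A·C_max)²).
n_e·A·C_max = 0.39 × 67.2 × 0.0675 = 1.769 kg/m.
D = 235²/(4π × 1100 × 1.769²) = 1.28 m²/day.

1.28 m²/day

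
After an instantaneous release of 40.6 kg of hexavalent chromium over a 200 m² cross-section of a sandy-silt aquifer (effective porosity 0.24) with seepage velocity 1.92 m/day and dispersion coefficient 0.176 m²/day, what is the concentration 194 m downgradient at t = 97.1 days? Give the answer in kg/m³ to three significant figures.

0.0250 kg/m³

For an instantaneous plane source, C(x,t) = M/(n_e·A·√(4πDt)) · exp(−(x−vt)²/(4Dt)), with n_e·A the pore (flow) area.
Plume center vt = 1.92 × 97.1 = 186.432 m, so the well at 194 m is 7.568 m downgradient of the peak.
√(4πDt) = 14.65 m, giving peak height M/(n_e·A·√(4πDt)) = 40.6/(0.24 × 200 × 14.65) = 0.05774 kg/m³.
(x−vt)²/(4Dt) = (7.568)²/(4 × 0.176 × 97.1) = 0.8379; exp(−0.8379) = 0.4326.
C = 0.05774 × 0.4326 = 0.0250 kg/m³.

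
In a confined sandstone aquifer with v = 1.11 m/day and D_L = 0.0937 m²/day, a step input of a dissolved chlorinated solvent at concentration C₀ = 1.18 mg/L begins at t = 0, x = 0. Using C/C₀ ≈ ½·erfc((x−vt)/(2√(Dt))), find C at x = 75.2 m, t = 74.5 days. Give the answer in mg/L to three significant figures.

For a continuous step input, C/C₀ ≈ ½·erfc((x−vt)/(2√(Dt))).
vt = 1.11 × 74.5 = 82.695 m and 2√(Dt) = 2√(0.0937 × 74.5) = 5.284 m.
Argument (x−vt)/(2√(Dt)) = (75.2 − 82.695)/5.284 = -1.418; ½·erfc(-1.418) = 0.9775.
C = 1.18 × 0.9775 = 1.15 mg/L.

1.15 mg/L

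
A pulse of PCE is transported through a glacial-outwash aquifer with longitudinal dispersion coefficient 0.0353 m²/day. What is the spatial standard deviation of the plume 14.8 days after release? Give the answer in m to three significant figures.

1.02 m

Dispersive spreading gives a Gaussian with σ² = 2Dt; advection only shifts the center.
σ = √(2 × 0.0353 × 14.8) = 1.02 m.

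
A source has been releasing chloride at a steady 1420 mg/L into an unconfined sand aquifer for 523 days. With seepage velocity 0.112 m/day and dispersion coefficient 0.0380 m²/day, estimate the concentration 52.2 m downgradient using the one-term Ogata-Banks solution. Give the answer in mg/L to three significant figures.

For a continuous step input, C/C₀ ≈ ½·erfc((x−vt)/(2√(Dt))).
vt = 0.112 × 523 = 58.576 m and 2√(Dt) = 2√(0.0380 × 523) = 8.916 m.
Argument (x−vt)/(2√(Dt)) = (52.2 − 58.576)/8.916 = -0.7151; ½·erfc(-0.7151) = 0.8441.
C = 1420 × 0.8441 = 1200 mg/L.

1200 mg/L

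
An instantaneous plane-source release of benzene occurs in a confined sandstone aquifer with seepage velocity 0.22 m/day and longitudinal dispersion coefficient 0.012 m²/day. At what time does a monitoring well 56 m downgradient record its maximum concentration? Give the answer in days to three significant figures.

For the 1D instantaneous-source solution, setting ∂C/∂t = 0 at fixed x gives v²t² + 2Dt − x² = 0, so t = (√(D² + v²x²) − D)/v².
√(D² + v²x²) = √(0.012² + 0.22² × 56²) = 12.32; v² = 0.0484.
t = (12.32 − 0.012)/0.0484 = 254 days (vs. the pure-advection estimate x/v = 255 d).

254 days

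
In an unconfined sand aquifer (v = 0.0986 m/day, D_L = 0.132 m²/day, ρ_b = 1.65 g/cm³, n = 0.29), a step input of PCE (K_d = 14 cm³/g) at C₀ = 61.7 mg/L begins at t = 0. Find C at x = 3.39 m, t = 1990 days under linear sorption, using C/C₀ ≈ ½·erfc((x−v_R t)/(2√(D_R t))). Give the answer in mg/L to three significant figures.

21.8 mg/L

Retardation factor R = 1 + ρ_b·K_d/n = 1 + 1.65 × 14/0.29 = 80.66.
Sorption retards both mechanisms: v_R = v/R = 0.001222 m/day, D_R = D/R = 0.001636 m²/day.
v_R·t = 0.001222 × 1990 = 2.43178 m; 2√(D_R t) = 3.609 m; argument = (3.39 − 2.43178)/3.609 = 0.2655.
C = C₀ × ½·erfc(0.2655) = 61.7 × 0.3537 = 21.8 mg/L.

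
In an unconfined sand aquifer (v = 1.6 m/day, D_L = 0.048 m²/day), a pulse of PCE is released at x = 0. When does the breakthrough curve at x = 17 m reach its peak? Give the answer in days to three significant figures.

10.6 days

For the 1D instantaneous-source solution, setting ∂C/∂t = 0 at fixed x gives v²t² + 2Dt − x² = 0, so t = (√(D² + v²x²) − D)/v².
√(D² + v²x²) = √(0.048² + 1.6² × 17²) = 27.20; v² = 2.56.
t = (27.20 − 0.048)/2.56 = 10.6 days (vs. the pure-advection estimate x/v = 10.6 d).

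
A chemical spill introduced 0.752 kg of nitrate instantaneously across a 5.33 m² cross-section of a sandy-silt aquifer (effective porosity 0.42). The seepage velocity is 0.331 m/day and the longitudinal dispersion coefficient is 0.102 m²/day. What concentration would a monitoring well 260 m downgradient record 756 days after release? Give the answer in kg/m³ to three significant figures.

For an instantaneous plane source, C(x,t) = M/(n_e·A·√(4πDt)) · exp(−(x−vt)²/(4Dt)), with n_e·A the pore (flow) area.
Plume center vt = 0.331 × 756 = 250.236 m, so the well at 260 m is 9.764 m downgradient of the peak.
√(4πDt) = 31.13 m, giving peak height M/(n_e·A·√(4πDt)) = 0.752/(0.42 × 5.33 × 31.13) = 0.01079 kg/m³.
(x−vt)²/(4Dt) = (9.764)²/(4 × 0.102 × 756) = 0.3091; exp(−0.3091) = 0.7341.
C = 0.01079 × 0.7341 = 0.00792 kg/m³.

0.00792 kg/m³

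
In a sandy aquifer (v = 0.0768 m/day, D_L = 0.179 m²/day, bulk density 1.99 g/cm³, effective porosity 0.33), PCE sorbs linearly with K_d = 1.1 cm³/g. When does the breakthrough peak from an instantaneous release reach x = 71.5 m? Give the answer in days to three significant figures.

6880 days

Retardation factor R = 1 + ρ_b·K_d/n = 1 + 1.99 × 1.1/0.33 = 7.633.
Sorption retards both mechanisms: v_R = v/R = 0.01006 m/day, D_R = D/R = 0.02345 m²/day.
Peak time from v_R²t² + 2D_R t − x² = 0: t = (√(D_R² + v_R²x²) − D_R)/v_R².
√(D_R² + v_R²x²) = √(0.02345² + 0.01006² × 71.5²) = 0.7197; v_R² = 0.0001012.
t = (0.7197 − 0.02345)/0.0001012 = 6880 days.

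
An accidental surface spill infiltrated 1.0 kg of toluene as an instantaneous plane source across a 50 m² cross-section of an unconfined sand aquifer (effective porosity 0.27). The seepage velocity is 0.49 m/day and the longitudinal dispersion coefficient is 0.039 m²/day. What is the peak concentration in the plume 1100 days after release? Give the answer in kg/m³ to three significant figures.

0.00319 kg/m³

The peak of an instantaneous 1D plume sits at x = vt; there the Gaussian factor is 1 and C_max = M/(n_e·A·√(4πDt)), where n_e·A is the pore area the mass is dissolved in.
√(4πDt) = √(4π × 0.039 × 1100) = 23.22 m, so C_max = 1.0/(0.27 × 50 × 23.22) = 0.00319 kg/m³.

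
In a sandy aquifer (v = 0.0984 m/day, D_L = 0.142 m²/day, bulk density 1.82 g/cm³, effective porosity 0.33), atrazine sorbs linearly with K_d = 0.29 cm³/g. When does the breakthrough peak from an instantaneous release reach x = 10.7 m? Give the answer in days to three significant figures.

247 days

Retardation factor R = 1 + ρ_b·K_d/n = 1 + 1.82 × 0.29/0.33 = 2.599.
Sorption retards both mechanisms: v_R = v/R = 0.03786 m/day, D_R = D/R = 0.05464 m²/day.
Peak time from v_R²t² + 2D_R t − x² = 0: t = (√(D_R² + v_R²x²) − D_R)/v_R².
√(D_R² + v_R²x²) = √(0.05464² + 0.03786² × 10.7²) = 0.4088; v_R² = 0.001433.
t = (0.4088 − 0.05464)/0.001433 = 247 days.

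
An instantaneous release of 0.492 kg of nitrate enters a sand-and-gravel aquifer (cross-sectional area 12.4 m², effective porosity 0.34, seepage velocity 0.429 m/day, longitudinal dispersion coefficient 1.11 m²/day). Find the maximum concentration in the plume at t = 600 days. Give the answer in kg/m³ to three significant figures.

0.00128 kg/m³

The peak of an instantaneous 1D plume sits at x = vt; there the Gaussian factor is 1 and C_max = M/(n_e·A·√(4πDt)), where n_e·A is the pore area the mass is dissolved in.
√(4πDt) = √(4π × 1.11 × 600) = 91.48 m, so C_max = 0.492/(0.34 × 12.4 × 91.48) = 0.00128 kg/m³.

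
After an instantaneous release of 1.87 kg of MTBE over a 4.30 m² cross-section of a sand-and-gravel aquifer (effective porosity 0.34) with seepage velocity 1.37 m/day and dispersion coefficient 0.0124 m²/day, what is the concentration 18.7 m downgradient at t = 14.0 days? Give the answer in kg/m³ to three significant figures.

0.621 kg/m³

For an instantaneous plane source, C(x,t) = M/(n_e·A·√(4πDt)) · exp(−(x−vt)²/(4Dt)), with n_e·A the pore (flow) area.
Plume center vt = 1.37 × 14.0 = 19.18 m, so the well at 18.7 m is 0.48 m upgradient of the peak.
√(4πDt) = 1.477 m, giving peak height M/(n_e·A·√(4πDt)) = 1.87/(0.34 × 4.30 × 1.477) = 0.8660 kg/m³.
(x−vt)²/(4Dt) = (-0.48)²/(4 × 0.0124 × 14.0) = 0.3318; exp(−0.3318) = 0.7176.
C = 0.8660 × 0.7176 = 0.621 kg/m³.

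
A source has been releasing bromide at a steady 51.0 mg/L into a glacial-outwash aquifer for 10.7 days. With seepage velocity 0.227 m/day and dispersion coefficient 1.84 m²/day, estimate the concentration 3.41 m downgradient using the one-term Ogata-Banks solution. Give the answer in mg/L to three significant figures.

22.3 mg/L

For a continuous step input, C/C₀ ≈ ½·erfc((x−vt)/(2√(Dt))).
vt = 0.227 × 10.7 = 2.4289 m and 2√(Dt) = 2√(1.84 × 10.7) = 8.874 m.
Argument (x−vt)/(2√(Dt)) = (3.41 − 2.4289)/8.874 = 0.1106; ½·erfc(0.1106) = 0.4379.
C = 51.0 × 0.4379 = 22.3 mg/L.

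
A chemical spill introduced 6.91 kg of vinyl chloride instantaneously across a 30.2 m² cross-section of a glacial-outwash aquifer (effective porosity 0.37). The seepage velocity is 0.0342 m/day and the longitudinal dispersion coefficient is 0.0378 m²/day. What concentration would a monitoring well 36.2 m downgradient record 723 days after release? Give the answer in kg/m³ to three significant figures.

For an instantaneous plane source, C(x,t) = M/(n_e·A·√(4πDt)) · exp(−(x−vt)²/(4Dt)), with n_e·A the pore (flow) area.
Plume center vt = 0.0342 × 723 = 24.7266 m, so the well at 36.2 m is 11.4734 m downgradient of the peak.
√(4πDt) = 18.53 m, giving peak height M/(n_e·A·√(4πDt)) = 6.91/(0.37 × 30.2 × 18.53) = 0.03337 kg/m³.
(x−vt)²/(4Dt) = (11.4734)²/(4 × 0.0378 × 723) = 1.204; exp(−1.204) = 0.3000.
C = 0.03337 × 0.3000 = 0.0100 kg/m³.

0.0100 kg/m³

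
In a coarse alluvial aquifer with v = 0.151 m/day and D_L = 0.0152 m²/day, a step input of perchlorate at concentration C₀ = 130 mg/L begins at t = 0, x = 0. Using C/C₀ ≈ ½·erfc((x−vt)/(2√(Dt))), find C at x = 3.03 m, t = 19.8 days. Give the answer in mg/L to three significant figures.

62.3 mg/L

For a continuous step input, C/C₀ ≈ ½·erfc((x−vt)/(2√(Dt))).
vt = 0.151 × 19.8 = 2.9898 m and 2√(Dt) = 2√(0.0152 × 19.8) = 1.097 m.
Argument (x−vt)/(2√(Dt)) = (3.03 − 2.9898)/1.097 = 0.03665; ½·erfc(0.03665) = 0.4793.
C = 130 × 0.4793 = 62.3 mg/L.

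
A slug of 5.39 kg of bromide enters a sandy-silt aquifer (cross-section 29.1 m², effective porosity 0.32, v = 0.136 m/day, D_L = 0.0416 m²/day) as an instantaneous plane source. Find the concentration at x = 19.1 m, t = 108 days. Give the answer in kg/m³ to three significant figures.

0.0261 kg/m³

For an instantaneous plane source, C(x,t) = M/(n_e·A·√(4πDt)) · exp(−(x−vt)²/(4Dt)), with n_e·A the pore (flow) area.
Plume center vt = 0.136 × 108 = 14.688 m, so the well at 19.1 m is 4.412 m downgradient of the peak.
√(4πDt) = 7.514 m, giving peak height M/(n_e·A·√(4πDt)) = 5.39/(0.32 × 29.1 × 7.514) = 0.07703 kg/m³.
(x−vt)²/(4Dt) = (4.412)²/(4 × 0.0416 × 108) = 1.083; exp(−1.083) = 0.3386.
C = 0.07703 × 0.3386 = 0.0261 kg/m³.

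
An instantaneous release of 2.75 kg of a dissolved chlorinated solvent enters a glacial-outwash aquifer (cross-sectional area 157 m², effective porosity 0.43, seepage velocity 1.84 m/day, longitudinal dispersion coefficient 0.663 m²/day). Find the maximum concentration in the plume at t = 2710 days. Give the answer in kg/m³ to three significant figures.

The peak of an instantaneous 1D plume sits at x = vt; there the Gaussian factor is 1 and C_max = M/(n_e·A·√(4πDt)), where n_e·A is the pore area the mass is dissolved in.
√(4πDt) = √(4π × 0.663 × 2710) = 150.3 m, so C_max = 2.75/(0.43 × 157 × 150.3) = 0.000271 kg/m³.

0.000271 kg/m³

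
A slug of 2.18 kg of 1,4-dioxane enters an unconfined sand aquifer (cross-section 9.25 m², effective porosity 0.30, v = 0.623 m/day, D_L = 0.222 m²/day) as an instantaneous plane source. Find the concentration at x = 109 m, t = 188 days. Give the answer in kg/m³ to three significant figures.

0.0231 kg/m³

For an instantaneous plane source, C(x,t) = M/(n_e·A·√(4πDt)) · exp(−(x−vt)²/(4Dt)), with n_e·A the pore (flow) area.
Plume center vt = 0.623 × 188 = 117.124 m, so the well at 109 m is 8.124 m upgradient of the peak.
√(4πDt) = 22.90 m, giving peak height M/(n_e·A·√(4πDt)) = 2.18/(0.30 × 9.25 × 22.90) = 0.03431 kg/m³.
(x−vt)²/(4Dt) = (-8.124)²/(4 × 0.222 × 188) = 0.3953; exp(−0.3953) = 0.6735.
C = 0.03431 × 0.6735 = 0.0231 kg/m³.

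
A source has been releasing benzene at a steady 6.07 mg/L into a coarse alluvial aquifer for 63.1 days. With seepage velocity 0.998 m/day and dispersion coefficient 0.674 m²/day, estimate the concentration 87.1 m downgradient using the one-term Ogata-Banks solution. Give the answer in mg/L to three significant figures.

For a continuous step input, C/C₀ ≈ ½·erfc((x−vt)/(2√(Dt))).
vt = 0.998 × 63.1 = 62.9738 m and 2√(Dt) = 2√(0.674 × 63.1) = 13.04 m.
Argument (x−vt)/(2√(Dt)) = (87.1 − 62.9738)/13.04 = 1.850; ½·erfc(1.850) = 0.004444.
C = 6.07 × 0.004444 = 0.0270 mg/L.

0.0270 mg/L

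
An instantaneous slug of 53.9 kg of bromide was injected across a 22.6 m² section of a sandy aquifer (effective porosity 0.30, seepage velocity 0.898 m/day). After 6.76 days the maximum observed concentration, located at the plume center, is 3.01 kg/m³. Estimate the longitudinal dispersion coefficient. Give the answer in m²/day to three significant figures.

0.0821 m²/day

At the plume center C_max = M/(n_e·A·√(4πDt)), so D = M²/(4πt·(n_e·A·C_max)²).
n_e·A·C_max = 0.30 × 22.6 × 3.01 = 20.41 kg/m.
D = 53.9²/(4π × 6.76 × 20.41²) = 0.0821 m²/day.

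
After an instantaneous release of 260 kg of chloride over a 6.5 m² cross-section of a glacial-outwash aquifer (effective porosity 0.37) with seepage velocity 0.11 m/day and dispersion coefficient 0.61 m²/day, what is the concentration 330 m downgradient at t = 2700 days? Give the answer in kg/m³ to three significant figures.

0.637 kg/m³

For an instantaneous plane source, C(x,t) = M/(n_e·A·√(4πDt)) · exp(−(x−vt)²/(4Dt)), with n_e·A the pore (flow) area.
Plume center vt = 0.11 × 2700 = 297 m, so the well at 330 m is 33 m downgradient of the peak.
√(4πDt) = 143.9 m, giving peak height M/(n_e·A·√(4πDt)) = 260/(0.37 × 6.5 × 143.9) = 0.7513 kg/m³.
(x−vt)²/(4Dt) = (33)²/(4 × 0.61 × 2700) = 0.1653; exp(−0.1653) = 0.8476.
C = 0.7513 × 0.8476 = 0.637 kg/m³.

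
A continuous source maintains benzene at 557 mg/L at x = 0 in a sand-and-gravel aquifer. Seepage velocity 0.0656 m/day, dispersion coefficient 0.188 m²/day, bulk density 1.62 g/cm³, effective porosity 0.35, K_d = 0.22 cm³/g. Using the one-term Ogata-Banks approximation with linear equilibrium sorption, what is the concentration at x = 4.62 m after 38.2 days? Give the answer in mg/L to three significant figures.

57.2 mg/L

Retardation factor R = 1 + ρ_b·K_d/n = 1 + 1.62 × 0.22/0.35 = 2.018.
Sorption retards both mechanisms: v_R = v/R = 0.03251 m/day, D_R = D/R = 0.09316 m²/day.
v_R·t = 0.03251 × 38.2 = 1.241882 m; 2√(D_R t) = 3.773 m; argument = (4.62 − 1.241882)/3.773 = 0.8953.
C = C₀ × ½·erfc(0.8953) = 557 × 0.1027 = 57.2 mg/L.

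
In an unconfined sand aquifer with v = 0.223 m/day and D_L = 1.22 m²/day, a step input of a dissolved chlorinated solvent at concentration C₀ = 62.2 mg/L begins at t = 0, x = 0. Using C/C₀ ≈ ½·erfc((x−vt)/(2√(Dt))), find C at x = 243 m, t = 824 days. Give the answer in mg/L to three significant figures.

For a continuous step input, C/C₀ ≈ ½·erfc((x−vt)/(2√(Dt))).
vt = 0.223 × 824 = 183.752 m and 2√(Dt) = 2√(1.22 × 824) = 63.41 m.
Argument (x−vt)/(2√(Dt)) = (243 − 183.752)/63.41 = 0.9344; ½·erfc(0.9344) = 0.09318.
C = 62.2 × 0.09318 = 5.80 mg/L.

5.80 mg/L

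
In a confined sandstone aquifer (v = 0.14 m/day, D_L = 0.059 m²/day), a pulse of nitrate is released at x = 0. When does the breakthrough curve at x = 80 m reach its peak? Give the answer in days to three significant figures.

568 days

For the 1D instantaneous-source solution, setting ∂C/∂t = 0 at fixed x gives v²t² + 2Dt − x² = 0, so t = (√(D² + v²x²) − D)/v².
√(D² + v²x²) = √(0.059² + 0.14² × 80²) = 11.20; v² = 0.0196.
t = (11.20 − 0.059)/0.0196 = 568 days (vs. the pure-advection estimate x/v = 571 d).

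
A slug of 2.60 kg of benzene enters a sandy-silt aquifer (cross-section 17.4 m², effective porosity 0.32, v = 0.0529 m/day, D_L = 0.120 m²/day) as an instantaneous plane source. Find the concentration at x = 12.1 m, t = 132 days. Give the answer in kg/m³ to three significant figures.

For an instantaneous plane source, C(x,t) = M/(n_e·A·√(4πDt)) · exp(−(x−vt)²/(4Dt)), with n_e·A the pore (flow) area.
Plume center vt = 0.0529 × 132 = 6.9828 m, so the well at 12.1 m is 5.1172 m downgradient of the peak.
√(4πDt) = 14.11 m, giving peak height M/(n_e·A·√(4πDt)) = 2.60/(0.32 × 17.4 × 14.11) = 0.03309 kg/m³.
(x−vt)²/(4Dt) = (5.1172)²/(4 × 0.120 × 132) = 0.4133; exp(−0.4133) = 0.6615.
C = 0.03309 × 0.6615 = 0.0219 kg/m³.

0.0219 kg/m³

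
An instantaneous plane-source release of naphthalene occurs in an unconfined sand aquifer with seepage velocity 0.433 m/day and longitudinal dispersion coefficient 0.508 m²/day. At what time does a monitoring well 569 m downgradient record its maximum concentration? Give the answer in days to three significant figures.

1310 days

For the 1D instantaneous-source solution, setting ∂C/∂t = 0 at fixed x gives v²t² + 2Dt − x² = 0, so t = (√(D² + v²x²) − D)/v².
√(D² + v²x²) = √(0.508² + 0.433² × 569²) = 246.4; v² = 0.187489.
t = (246.4 − 0.508)/0.187489 = 1310 days (vs. the pure-advection estimate x/v = 1310 d).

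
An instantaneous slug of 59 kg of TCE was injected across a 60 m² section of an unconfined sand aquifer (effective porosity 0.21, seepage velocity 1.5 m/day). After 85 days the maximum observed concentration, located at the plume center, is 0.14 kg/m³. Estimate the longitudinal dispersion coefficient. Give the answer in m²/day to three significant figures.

At the plume center C_max = M/(n_e·A·√(4πDt)), so D = M²/(4πt·(n_e·A·C_max)²).
n_e·A·C_max = 0.21 × 60 × 0.14 = 1.764 kg/m.
D = 59²/(4π × 85 × 1.764²) = 1.05 m²/day.

1.05 m²/day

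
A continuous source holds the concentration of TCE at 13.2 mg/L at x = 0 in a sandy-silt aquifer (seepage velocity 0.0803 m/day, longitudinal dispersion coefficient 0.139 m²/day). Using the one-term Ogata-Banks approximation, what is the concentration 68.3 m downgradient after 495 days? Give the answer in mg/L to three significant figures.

For a continuous step input, C/C₀ ≈ ½·erfc((x−vt)/(2√(Dt))).
vt = 0.0803 × 495 = 39.7485 m and 2√(Dt) = 2√(0.139 × 495) = 16.59 m.
Argument (x−vt)/(2√(Dt)) = (68.3 − 39.7485)/16.59 = 1.721; ½·erfc(1.721) = 0.007469.
C = 13.2 × 0.007469 = 0.0986 mg/L.

0.0986 mg/L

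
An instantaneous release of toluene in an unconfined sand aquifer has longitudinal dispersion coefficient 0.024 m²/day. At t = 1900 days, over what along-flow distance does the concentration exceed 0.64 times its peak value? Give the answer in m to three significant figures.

The plume is Gaussian with σ = √(2Dt) = √(2 × 0.024 × 1900) = 9.550 m.
C/C_peak = exp(−Δx²/(2σ²)) = 0.64 ⇒ Δx = σ·√(−2 ln 0.64) = 9.550 × 0.9448 = 9.023 m.
Width = 2Δx = 18.0 m.

18.0 m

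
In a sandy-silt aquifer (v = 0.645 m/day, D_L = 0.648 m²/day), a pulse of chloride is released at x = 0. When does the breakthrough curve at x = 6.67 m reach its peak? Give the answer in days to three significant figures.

For the 1D instantaneous-source solution, setting ∂C/∂t = 0 at fixed x gives v²t² + 2Dt − x² = 0, so t = (√(D² + v²x²) − D)/v².
√(D² + v²x²) = √(0.648² + 0.645² × 6.67²) = 4.351; v² = 0.416025.
t = (4.351 − 0.648)/0.416025 = 8.90 days (vs. the pure-advection estimate x/v = 10.3 d).

8.90 days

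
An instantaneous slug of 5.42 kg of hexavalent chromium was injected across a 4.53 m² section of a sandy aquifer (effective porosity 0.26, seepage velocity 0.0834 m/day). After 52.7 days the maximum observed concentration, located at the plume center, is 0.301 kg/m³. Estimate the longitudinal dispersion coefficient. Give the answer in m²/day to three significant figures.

At the plume center C_max = M/(n_e·A·√(4πDt)), so D = M²/(4πt·(n_e·A·C_max)²).
n_e·A·C_max = 0.26 × 4.53 × 0.301 = 0.3545 kg/m.
D = 5.42²/(4π × 52.7 × 0.3545²) = 0.353 m²/day.

0.353 m²/day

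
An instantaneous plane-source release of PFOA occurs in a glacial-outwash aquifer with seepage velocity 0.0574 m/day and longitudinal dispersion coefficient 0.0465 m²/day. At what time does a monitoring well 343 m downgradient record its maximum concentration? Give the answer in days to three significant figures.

For the 1D instantaneous-source solution, setting ∂C/∂t = 0 at fixed x gives v²t² + 2Dt − x² = 0, so t = (√(D² + v²x²) − D)/v².
√(D² + v²x²) = √(0.0465² + 0.0574² × 343²) = 19.69; v² = 0.00329476.
t = (19.69 − 0.0465)/0.00329476 = 5960 days (vs. the pure-advection estimate x/v = 5980 d).

5960 days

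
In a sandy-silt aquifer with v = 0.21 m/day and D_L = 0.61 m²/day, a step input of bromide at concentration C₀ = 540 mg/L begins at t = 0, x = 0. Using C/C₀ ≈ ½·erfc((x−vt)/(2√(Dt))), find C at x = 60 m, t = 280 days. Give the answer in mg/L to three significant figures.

256 mg/L

For a continuous step input, C/C₀ ≈ ½·erfc((x−vt)/(2√(Dt))).
vt = 0.21 × 280 = 58.8 m and 2√(Dt) = 2√(0.61 × 280) = 26.14 m.
Argument (x−vt)/(2√(Dt)) = (60 − 58.8)/26.14 = 0.04591; ½·erfc(0.04591) = 0.4741.
C = 540 × 0.4741 = 256 mg/L.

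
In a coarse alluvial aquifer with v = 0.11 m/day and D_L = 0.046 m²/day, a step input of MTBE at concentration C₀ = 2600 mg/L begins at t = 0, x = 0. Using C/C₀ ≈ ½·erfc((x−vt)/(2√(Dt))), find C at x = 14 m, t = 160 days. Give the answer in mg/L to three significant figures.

2150 mg/L

For a continuous step input, C/C₀ ≈ ½·erfc((x−vt)/(2√(Dt))).
vt = 0.11 × 160 = 17.6 m and 2√(Dt) = 2√(0.046 × 160) = 5.426 m.
Argument (x−vt)/(2√(Dt)) = (14 − 17.6)/5.426 = -0.6635; ½·erfc(-0.6635) = 0.8260.
C = 2600 × 0.8260 = 2150 mg/L.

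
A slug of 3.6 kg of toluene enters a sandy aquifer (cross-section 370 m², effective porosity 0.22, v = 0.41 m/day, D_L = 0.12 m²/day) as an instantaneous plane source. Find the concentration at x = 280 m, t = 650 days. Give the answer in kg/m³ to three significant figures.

For an instantaneous plane source, C(x,t) = M/(n_e·A·√(4πDt)) · exp(−(x−vt)²/(4Dt)), with n_e·A the pore (flow) area.
Plume center vt = 0.41 × 650 = 266.5 m, so the well at 280 m is 13.5 m downgradient of the peak.
√(4πDt) = 31.31 m, giving peak height M/(n_e·A·√(4πDt)) = 3.6/(0.22 × 370 × 31.31) = 0.001413 kg/m³.
(x−vt)²/(4Dt) = (13.5)²/(4 × 0.12 × 650) = 0.5841; exp(−0.5841) = 0.5576.
C = 0.001413 × 0.5576 = 0.000788 kg/m³.

0.000788 kg/m³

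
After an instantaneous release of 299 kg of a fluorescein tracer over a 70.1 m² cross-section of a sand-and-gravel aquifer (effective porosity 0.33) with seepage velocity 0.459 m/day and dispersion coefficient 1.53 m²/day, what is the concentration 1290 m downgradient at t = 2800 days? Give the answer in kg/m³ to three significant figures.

0.0556 kg/m³

For an instantaneous plane source, C(x,t) = M/(n_e·A·√(4πDt)) · exp(−(x−vt)²/(4Dt)), with n_e·A the pore (flow) area.
Plume center vt = 0.459 × 2800 = 1285.2 m, so the well at 1290 m is 4.8 m downgradient of the peak.
√(4πDt) = 232.0 m, giving peak height M/(n_e·A·√(4πDt)) = 299/(0.33 × 70.1 × 232.0) = 0.05571 kg/m³.
(x−vt)²/(4Dt) = (4.8)²/(4 × 1.53 × 2800) = 0.001345; exp(−0.001345) = 0.9987.
C = 0.05571 × 0.9987 = 0.0556 kg/m³.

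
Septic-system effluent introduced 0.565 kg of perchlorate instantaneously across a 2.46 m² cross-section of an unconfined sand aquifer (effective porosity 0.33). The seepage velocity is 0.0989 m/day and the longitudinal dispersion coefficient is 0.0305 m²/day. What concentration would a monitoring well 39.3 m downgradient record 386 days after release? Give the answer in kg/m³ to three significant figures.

0.0557 kg/m³

For an instantaneous plane source, C(x,t) = M/(n_e·A·√(4πDt)) · exp(−(x−vt)²/(4Dt)), with n_e·A the pore (flow) area.
Plume center vt = 0.0989 × 386 = 38.1754 m, so the well at 39.3 m is 1.1246 m downgradient of the peak.
√(4πDt) = 12.16 m, giving peak height M/(n_e·A·√(4πDt)) = 0.565/(0.33 × 2.46 × 12.16) = 0.05724 kg/m³.
(x−vt)²/(4Dt) = (1.1246)²/(4 × 0.0305 × 386) = 0.02686; exp(−0.02686) = 0.9735.
C = 0.05724 × 0.9735 = 0.0557 kg/m³.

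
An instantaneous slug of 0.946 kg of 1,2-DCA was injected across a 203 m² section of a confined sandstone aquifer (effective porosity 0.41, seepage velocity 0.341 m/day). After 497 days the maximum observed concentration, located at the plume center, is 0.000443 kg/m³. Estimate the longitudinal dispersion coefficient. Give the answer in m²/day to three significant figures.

At the plume center C_max = M/(n_e·A·√(4πDt)), so D = M²/(4πt·(n_e·A·C_max)²).
n_e·A·C_max = 0.41 × 203 × 0.000443 = 0.03687 kg/m.
D = 0.946²/(4π × 497 × 0.03687²) = 0.105 m²/day.

0.105 m²/day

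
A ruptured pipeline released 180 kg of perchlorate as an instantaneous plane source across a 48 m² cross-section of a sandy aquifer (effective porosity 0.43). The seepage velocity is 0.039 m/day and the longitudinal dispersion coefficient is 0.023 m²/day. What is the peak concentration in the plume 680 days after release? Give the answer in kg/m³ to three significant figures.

0.622 kg/m³

The peak of an instantaneous 1D plume sits at x = vt; there the Gaussian factor is 1 and C_max = M/(n_e·A·√(4πDt)), where n_e·A is the pore area the mass is dissolved in.
√(4πDt) = √(4π × 0.023 × 680) = 14.02 m, so C_max = 180/(0.43 × 48 × 14.02) = 0.622 kg/m³.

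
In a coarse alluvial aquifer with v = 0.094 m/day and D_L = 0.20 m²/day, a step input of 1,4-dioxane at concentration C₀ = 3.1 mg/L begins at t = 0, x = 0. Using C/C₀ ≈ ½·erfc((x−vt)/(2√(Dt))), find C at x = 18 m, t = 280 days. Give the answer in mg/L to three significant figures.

For a continuous step input, C/C₀ ≈ ½·erfc((x−vt)/(2√(Dt))).
vt = 0.094 × 280 = 26.32 m and 2√(Dt) = 2√(0.20 × 280) = 14.97 m.
Argument (x−vt)/(2√(Dt)) = (18 − 26.32)/14.97 = -0.5558; ½·erfc(-0.5558) = 0.7841.
C = 3.1 × 0.7841 = 2.43 mg/L.

2.43 mg/L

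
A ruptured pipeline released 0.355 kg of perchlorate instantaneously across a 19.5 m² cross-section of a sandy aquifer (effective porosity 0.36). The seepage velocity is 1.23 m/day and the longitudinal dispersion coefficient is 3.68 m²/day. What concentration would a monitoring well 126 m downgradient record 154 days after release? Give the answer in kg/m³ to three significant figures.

0.000102 kg/m³

For an instantaneous plane source, C(x,t) = M/(n_e·A·√(4πDt)) · exp(−(x−vt)²/(4Dt)), with n_e·A the pore (flow) area.
Plume center vt = 1.23 × 154 = 189.42 m, so the well at 126 m is 63.42 m upgradient of the peak.
√(4πDt) = 84.39 m, giving peak height M/(n_e·A·√(4πDt)) = 0.355/(0.36 × 19.5 × 84.39) = 0.0005992 kg/m³.
(x−vt)²/(4Dt) = (-63.42)²/(4 × 3.68 × 154) = 1.774; exp(−1.774) = 0.1697.
C = 0.0005992 × 0.1697 = 0.000102 kg/m³.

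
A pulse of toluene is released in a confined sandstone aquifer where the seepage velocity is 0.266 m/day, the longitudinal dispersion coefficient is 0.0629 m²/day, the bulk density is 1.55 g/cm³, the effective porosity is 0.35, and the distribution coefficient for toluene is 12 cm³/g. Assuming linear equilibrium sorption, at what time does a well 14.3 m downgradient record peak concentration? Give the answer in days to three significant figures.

Retardation factor R = 1 + ρ_b·K_d/n = 1 + 1.55 × 12/0.35 = 54.14.
Sorption retards both mechanisms: v_R = v/R = 0.004913 m/day, D_R = D/R = 0.001162 m²/day.
Peak time from v_R²t² + 2D_R t − x² = 0: t = (√(D_R² + v_R²x²) − D_R)/v_R².
√(D_R² + v_R²x²) = √(0.001162² + 0.004913² × 14.3²) = 0.07027; v_R² = 2.414e-05.
t = (0.07027 − 0.001162)/2.414e-05 = 2860 days.

2860 days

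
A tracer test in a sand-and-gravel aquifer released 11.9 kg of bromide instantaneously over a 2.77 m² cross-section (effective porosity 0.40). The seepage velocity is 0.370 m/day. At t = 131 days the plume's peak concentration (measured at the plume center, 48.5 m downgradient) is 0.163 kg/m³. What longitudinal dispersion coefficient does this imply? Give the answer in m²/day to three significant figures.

2.64 m²/day

At the plume center C_max = M/(n_e·A·√(4πDt)), so D = M²/(4πt·(n_e·A·C_max)²).
n_e·A·C_max = 0.40 × 2.77 × 0.163 = 0.1806 kg/m.
D = 11.9²/(4π × 131 × 0.1806²) = 2.64 m²/day.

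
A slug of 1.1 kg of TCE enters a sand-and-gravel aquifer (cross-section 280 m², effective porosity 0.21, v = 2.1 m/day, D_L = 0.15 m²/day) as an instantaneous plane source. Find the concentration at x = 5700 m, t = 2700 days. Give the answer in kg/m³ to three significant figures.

0.000150 kg/m³

For an instantaneous plane source, C(x,t) = M/(n_e·A·√(4πDt)) · exp(−(x−vt)²/(4Dt)), with n_e·A the pore (flow) area.
Plume center vt = 2.1 × 2700 = 5670 m, so the well at 5700 m is 30 m downgradient of the peak.
√(4πDt) = 71.34 m, giving peak height M/(n_e·A·√(4πDt)) = 1.1/(0.21 × 280 × 71.34) = 0.0002622 kg/m³.
(x−vt)²/(4Dt) = (30)²/(4 × 0.15 × 2700) = 0.5556; exp(−0.5556) = 0.5737.
C = 0.0002622 × 0.5737 = 0.000150 kg/m³.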